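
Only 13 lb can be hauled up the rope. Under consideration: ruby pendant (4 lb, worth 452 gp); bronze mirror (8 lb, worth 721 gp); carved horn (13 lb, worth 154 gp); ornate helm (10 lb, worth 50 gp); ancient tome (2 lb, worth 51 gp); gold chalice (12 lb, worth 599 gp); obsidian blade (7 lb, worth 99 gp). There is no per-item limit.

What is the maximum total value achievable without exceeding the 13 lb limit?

Taking 3×ruby pendant: 12 lb used, 1356 in value.
The spare 1 lb is too small for any remaining item, and no exchange beats 1356.

1356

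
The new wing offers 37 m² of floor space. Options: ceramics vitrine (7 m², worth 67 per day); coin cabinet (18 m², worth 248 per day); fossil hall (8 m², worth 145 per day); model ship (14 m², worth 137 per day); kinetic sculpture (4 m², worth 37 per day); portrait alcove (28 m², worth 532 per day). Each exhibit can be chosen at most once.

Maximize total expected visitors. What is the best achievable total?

677

By expected visitors per m²: portrait alcove 19.00, fossil hall 18.12, coin cabinet 13.78 lead.
Best packing: fossil hall + portrait alcove — 36 m², 677 total.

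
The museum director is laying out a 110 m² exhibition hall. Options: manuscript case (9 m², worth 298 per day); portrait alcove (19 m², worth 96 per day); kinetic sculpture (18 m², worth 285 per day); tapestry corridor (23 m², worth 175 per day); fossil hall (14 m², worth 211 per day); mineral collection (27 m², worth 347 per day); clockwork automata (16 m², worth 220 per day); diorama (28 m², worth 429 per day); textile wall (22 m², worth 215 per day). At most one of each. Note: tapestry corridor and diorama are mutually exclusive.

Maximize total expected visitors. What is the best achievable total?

1658

Manuscript case + kinetic sculpture + fossil hall + clockwork automata + diorama + textile wall uses 107 of the 110 m² and totals 1658.
Runner-up manuscript case + kinetic sculpture + mineral collection + clockwork automata + diorama tops out at 1579.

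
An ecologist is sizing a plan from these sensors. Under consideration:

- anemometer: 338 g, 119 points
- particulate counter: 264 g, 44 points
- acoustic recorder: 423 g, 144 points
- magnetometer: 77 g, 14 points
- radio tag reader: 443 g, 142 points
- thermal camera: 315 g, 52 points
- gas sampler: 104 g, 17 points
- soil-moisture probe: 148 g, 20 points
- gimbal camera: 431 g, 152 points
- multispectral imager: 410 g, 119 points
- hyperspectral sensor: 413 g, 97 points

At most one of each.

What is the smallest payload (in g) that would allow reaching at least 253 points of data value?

761

Need the lightest bundle worth ≥ 253.
anemometer + acoustic recorder: 263 data value at 761 g.
No combination under 761 g hits 253.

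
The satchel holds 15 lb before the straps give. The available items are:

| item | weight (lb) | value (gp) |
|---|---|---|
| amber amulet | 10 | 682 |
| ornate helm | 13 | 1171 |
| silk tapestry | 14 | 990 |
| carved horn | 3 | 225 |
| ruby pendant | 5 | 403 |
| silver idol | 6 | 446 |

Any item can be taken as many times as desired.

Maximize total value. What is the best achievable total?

1209

The ratio heuristic lands on ornate helm (1171) but leaves 2 lb idle.
The 13 lb tied up in ornate helm is better spent on 3×ruby pendant — total rises to 1209 (15 lb).
Every other selection either busts 15 lb or fails to beat 1209.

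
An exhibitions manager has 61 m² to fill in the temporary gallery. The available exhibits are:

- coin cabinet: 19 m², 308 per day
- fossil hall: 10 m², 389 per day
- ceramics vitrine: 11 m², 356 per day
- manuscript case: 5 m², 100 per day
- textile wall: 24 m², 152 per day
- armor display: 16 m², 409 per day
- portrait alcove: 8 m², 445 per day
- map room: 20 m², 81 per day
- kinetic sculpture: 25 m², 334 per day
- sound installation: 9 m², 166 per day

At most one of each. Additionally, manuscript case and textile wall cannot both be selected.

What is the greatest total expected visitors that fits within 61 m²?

Ranking by ratio (expected visitors/m²): portrait alcove 55.62, fossil hall 38.90, ceramics vitrine 32.36.
Fossil hall + ceramics vitrine + manuscript case + armor display + portrait alcove + sound installation uses 59 of the 61 m² and totals 1865.
The closest alternative, fossil hall + ceramics vitrine + armor display + portrait alcove + sound installation, reaches only 1765.

1865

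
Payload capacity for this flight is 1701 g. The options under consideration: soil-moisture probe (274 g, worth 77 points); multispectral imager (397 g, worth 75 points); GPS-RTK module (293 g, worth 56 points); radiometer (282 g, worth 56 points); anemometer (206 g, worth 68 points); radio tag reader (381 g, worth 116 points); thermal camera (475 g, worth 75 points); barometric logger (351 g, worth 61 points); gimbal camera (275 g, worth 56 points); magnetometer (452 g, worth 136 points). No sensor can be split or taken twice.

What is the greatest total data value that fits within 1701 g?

458

Greedy by ratio would take soil-moisture probe + anemometer + radio tag reader + gimbal camera + magnetometer: 1588 g used, total 453.
Replace gimbal camera with barometric logger: the trade gains 5 net, giving 458 at 1664 g.
No other feasible combination exceeds 458.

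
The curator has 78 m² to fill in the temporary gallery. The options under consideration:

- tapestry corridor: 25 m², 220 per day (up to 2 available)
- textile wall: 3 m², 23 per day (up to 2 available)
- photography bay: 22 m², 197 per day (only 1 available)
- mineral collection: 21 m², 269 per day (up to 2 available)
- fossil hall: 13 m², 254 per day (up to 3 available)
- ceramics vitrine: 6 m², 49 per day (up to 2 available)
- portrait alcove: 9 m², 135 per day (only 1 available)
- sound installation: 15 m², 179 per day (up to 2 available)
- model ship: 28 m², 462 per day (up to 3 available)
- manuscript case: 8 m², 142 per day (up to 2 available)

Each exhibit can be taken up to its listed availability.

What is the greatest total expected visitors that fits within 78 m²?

1389

The ratio heuristic lands on 3×fossil hall + 2×ceramics vitrine + portrait alcove + 2×manuscript case (1279) but leaves 2 m² idle.
But textile wall + 3×fossil hall + model ship + manuscript case fits in 78 m² and reaches 1389.
That's the maximum — no swap from here does better than 1389.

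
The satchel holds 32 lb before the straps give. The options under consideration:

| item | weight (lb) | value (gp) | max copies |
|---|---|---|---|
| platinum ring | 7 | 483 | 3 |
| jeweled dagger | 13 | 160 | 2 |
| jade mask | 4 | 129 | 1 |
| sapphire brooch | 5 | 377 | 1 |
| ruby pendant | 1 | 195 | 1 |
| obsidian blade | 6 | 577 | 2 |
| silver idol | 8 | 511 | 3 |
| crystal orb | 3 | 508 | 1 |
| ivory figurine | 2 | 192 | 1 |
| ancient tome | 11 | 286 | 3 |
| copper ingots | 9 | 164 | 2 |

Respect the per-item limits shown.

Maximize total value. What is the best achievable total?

3015

The ratio heuristic lands on platinum ring + sapphire brooch + ruby pendant + 2×obsidian blade + crystal orb + ivory figurine (2909) but leaves 2 lb idle.
Dropping sapphire brooch frees 5 lb; slotting in platinum ring (7 lb) lifts the total to 3015 at 32 lb.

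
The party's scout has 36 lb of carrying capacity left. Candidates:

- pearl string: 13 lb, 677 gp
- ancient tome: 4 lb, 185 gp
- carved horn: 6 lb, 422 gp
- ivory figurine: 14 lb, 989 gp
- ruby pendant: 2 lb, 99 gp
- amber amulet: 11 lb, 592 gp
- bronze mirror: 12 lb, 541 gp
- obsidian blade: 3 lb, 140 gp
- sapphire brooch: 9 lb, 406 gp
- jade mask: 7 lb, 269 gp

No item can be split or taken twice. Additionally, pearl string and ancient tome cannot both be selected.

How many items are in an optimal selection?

Optimal total is 2242.
For example carved horn + ivory figurine + ruby pendant + amber amulet + obsidian blade achieves it, using 36 lb.
Every optimal selection uses 5 items.

5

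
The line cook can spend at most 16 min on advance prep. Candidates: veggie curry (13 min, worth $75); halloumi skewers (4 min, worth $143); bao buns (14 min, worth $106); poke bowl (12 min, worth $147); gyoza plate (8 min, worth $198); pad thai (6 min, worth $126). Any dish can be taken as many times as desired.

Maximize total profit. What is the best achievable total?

The ratio ordering already packs tightly: 4×halloumi skewers, 16 min, 572.
No other feasible combination exceeds 572.

572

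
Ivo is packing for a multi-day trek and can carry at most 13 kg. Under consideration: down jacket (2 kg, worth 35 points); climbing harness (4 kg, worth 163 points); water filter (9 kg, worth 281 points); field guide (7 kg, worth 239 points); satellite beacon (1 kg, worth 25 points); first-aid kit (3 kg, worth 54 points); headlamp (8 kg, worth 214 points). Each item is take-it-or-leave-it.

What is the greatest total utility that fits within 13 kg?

444

By utility per kg: climbing harness 40.75, field guide 34.14, water filter 31.22 lead.
A density-first pass picks climbing harness + field guide + satellite beacon — 427 at 12 kg.
Replace field guide and satellite beacon with water filter: the trade gains 17 net, giving 444 at 13 kg.
Nothing else within 13 kg beats 444.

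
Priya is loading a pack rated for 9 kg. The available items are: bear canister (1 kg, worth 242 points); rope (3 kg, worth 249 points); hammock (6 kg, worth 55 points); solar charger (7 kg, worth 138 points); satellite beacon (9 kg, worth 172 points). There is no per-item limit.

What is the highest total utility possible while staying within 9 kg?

2178

By utility per kg: bear canister 242.00, rope 83.00, solar charger 19.71 lead.
The ratio ordering already packs tightly: 9×bear canister, 9 kg, 2178.
Every other selection either busts 9 kg or fails to beat 2178.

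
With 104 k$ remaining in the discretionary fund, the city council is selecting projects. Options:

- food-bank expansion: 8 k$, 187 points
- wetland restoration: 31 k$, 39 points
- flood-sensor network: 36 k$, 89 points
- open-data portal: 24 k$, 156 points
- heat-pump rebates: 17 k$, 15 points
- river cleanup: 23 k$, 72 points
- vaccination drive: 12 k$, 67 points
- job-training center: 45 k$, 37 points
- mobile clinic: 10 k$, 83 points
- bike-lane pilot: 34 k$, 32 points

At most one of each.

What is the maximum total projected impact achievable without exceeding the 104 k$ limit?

587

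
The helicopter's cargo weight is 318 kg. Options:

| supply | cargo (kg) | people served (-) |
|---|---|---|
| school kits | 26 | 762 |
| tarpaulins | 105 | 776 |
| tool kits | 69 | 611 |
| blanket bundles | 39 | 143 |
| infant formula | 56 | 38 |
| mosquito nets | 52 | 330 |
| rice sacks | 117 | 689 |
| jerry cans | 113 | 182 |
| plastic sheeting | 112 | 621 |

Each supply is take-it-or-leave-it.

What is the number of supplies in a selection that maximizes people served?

The maximum people served within 318 kg is 2838.
For example school kits + tarpaulins + tool kits + rice sacks achieves it, using 317 kg.
All optima have 4 supplies.

4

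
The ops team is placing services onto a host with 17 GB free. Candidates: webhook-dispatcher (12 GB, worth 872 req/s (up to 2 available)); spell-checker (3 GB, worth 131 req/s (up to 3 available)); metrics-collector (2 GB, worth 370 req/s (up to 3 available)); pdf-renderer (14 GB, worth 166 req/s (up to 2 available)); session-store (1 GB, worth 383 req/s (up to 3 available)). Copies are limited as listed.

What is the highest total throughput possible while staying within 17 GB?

2521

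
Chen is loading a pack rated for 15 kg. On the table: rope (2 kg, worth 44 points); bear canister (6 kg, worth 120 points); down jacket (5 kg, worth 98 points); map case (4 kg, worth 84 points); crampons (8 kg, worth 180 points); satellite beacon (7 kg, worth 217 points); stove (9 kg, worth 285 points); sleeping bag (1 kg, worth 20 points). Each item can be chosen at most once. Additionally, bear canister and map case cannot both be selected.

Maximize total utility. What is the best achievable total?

413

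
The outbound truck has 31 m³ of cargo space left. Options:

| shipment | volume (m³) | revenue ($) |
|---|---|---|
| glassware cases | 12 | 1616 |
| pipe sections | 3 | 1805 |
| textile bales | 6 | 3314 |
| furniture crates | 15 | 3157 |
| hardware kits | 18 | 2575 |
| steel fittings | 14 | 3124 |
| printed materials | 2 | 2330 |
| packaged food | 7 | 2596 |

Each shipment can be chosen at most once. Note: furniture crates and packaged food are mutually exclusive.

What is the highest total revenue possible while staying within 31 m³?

Best packing: glassware cases + pipe sections + textile bales + printed materials + packaged food — 30 m³, 11661 total.

11661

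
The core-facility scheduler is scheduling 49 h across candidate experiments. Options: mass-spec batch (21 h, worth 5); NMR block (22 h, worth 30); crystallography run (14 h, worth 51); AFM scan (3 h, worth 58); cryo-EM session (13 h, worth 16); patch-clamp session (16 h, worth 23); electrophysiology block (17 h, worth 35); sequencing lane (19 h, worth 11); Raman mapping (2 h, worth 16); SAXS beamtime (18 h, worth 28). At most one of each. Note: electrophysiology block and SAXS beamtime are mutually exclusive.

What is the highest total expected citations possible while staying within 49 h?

By expected citations per h: AFM scan 19.33, Raman mapping 8.00, crystallography run 3.64 lead.
Crystallography run + AFM scan + cryo-EM session + electrophysiology block + Raman mapping uses 49 of the 49 h and totals 176.
The closest alternative, crystallography run + AFM scan + cryo-EM session + patch-clamp session + Raman mapping, reaches only 164.

176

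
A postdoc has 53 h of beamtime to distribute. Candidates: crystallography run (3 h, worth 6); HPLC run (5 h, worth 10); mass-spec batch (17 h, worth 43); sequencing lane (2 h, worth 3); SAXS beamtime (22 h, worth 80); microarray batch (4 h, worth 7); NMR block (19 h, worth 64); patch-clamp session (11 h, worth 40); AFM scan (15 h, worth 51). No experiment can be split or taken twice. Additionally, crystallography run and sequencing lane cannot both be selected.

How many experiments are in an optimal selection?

Optimal total is 184.
For example SAXS beamtime + NMR block + patch-clamp session achieves it, using 52 h.
All optima have 3 experiments.

3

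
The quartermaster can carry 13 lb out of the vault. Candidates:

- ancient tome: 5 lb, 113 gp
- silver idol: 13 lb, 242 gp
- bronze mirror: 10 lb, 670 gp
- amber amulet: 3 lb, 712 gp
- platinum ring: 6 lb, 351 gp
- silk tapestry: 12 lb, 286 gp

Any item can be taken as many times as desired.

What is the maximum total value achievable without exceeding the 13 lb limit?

2848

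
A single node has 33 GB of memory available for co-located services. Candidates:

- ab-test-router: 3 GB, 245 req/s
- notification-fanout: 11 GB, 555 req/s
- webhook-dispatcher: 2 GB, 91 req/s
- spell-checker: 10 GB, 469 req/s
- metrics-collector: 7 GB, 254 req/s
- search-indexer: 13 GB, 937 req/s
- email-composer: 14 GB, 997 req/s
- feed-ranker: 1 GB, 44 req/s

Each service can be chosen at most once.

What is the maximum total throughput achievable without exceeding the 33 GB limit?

2314

Density check — ab-test-router 81.67, search-indexer 72.08, email-composer 71.21 are the best per GB.
Ab-test-router + webhook-dispatcher + search-indexer + email-composer + feed-ranker uses 33 of the 33 GB and totals 2314.
Next best is ab-test-router + webhook-dispatcher + search-indexer + email-composer at 2270 (32 GB) — short by 44.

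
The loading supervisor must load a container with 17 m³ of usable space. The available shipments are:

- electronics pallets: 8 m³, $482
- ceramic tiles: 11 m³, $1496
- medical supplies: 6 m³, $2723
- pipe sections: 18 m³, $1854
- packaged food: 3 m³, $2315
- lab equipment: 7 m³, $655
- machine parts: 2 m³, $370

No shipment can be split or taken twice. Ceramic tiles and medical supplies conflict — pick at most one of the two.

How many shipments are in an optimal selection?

3

The maximum revenue within 17 m³ is 5693.
One optimal bundle: medical supplies + packaged food + lab equipment (16 m³).
Every optimal selection uses 3 shipments.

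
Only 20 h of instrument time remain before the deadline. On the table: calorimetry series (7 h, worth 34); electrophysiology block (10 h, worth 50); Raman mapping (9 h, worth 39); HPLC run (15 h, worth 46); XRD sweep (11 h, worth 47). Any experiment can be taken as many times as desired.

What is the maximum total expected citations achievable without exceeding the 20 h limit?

By expected citations per h: electrophysiology block 5.00, calorimetry series 4.86, Raman mapping 4.33 lead.
The ratio ordering already packs tightly: 2×electrophysiology block, 20 h, 100.
No other feasible combination exceeds 100.

100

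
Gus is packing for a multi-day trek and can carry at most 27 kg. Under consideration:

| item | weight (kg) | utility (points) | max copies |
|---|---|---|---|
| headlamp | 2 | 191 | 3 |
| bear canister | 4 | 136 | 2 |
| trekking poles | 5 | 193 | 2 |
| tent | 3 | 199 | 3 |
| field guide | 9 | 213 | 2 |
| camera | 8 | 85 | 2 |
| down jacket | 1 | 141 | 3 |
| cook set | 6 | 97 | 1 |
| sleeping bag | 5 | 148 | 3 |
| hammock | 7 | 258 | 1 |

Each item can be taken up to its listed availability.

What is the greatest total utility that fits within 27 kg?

1922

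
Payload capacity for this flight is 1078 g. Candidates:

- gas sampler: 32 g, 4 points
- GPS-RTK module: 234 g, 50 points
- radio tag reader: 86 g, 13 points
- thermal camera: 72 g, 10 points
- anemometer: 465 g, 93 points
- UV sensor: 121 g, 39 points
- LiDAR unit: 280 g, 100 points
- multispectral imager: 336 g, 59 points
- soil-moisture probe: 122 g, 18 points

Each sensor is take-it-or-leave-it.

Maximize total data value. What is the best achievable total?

Taking the top-ratio sensors first gives GPS-RTK module + radio tag reader + UV sensor + LiDAR unit + multispectral imager for 261 (1057 g).
Replace GPS-RTK module and multispectral imager with anemometer + soil-moisture probe: the trade gains 2 net, giving 263 at 1074 g.

263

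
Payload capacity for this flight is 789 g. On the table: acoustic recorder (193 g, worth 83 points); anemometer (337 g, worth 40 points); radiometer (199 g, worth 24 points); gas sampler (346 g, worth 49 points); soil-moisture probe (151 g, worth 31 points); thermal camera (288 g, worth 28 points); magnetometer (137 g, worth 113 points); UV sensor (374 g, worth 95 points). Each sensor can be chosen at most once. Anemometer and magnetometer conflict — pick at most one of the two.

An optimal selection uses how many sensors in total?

Optimal total is 291.
acoustic recorder + magnetometer + UV sensor hits 291 at 704 g.
Any selection reaching 291 contains exactly 3 sensors.

3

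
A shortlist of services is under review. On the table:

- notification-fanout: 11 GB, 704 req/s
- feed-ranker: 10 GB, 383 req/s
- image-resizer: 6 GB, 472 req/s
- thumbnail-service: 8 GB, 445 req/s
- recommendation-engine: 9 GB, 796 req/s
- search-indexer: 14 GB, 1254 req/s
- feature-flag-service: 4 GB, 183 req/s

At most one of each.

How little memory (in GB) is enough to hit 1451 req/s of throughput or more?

19

Look for the lowest-memory combination reaching 1451.
image-resizer + recommendation-engine + feature-flag-service: 1451 throughput at 19 GB.
No combination under 19 GB hits 1451.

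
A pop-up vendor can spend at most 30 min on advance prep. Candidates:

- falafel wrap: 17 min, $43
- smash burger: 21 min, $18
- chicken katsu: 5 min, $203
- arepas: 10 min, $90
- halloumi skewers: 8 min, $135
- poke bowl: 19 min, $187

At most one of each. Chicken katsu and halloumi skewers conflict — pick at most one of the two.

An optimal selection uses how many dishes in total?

2

Best achievable profit is 390.
chicken katsu + poke bowl hits 390 at 24 min.
Any selection reaching 390 contains exactly 2 dishes.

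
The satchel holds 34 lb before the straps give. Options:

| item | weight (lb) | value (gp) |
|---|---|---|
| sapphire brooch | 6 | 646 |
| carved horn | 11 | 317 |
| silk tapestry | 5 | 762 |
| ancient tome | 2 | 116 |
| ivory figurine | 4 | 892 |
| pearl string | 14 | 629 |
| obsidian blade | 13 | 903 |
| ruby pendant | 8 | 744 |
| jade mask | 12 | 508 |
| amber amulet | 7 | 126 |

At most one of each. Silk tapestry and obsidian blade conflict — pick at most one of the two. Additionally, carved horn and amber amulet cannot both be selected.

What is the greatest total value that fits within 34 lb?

3361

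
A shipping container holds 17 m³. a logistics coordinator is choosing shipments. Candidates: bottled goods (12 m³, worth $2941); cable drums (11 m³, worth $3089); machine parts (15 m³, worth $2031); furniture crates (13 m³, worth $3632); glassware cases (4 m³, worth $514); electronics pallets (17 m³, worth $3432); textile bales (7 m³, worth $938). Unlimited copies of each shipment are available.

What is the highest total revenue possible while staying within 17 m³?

Density check — cable drums 280.82, furniture crates 279.38, bottled goods 245.08, electronics pallets 201.88 are the best per m³.
A density-first pass picks cable drums + glassware cases — 3603 at 15 m³.
Replace cable drums with furniture crates: the trade gains 543 net, giving 4146 at 17 m³.

4146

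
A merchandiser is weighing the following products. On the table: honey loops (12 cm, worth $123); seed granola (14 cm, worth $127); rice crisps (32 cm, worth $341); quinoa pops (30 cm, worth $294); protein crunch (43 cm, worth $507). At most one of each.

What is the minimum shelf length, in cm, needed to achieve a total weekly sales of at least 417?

42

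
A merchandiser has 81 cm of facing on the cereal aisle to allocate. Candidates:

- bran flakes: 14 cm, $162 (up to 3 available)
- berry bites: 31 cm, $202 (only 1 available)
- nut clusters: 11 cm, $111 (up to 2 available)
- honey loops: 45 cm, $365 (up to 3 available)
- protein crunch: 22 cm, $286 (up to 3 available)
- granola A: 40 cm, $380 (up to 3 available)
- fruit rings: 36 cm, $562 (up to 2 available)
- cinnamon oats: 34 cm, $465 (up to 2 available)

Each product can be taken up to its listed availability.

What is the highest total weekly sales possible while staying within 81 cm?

1138

Taking the top-ratio products first gives 2×fruit rings for 1124 (72 cm).
The 36 cm tied up in fruit rings is better spent on nut clusters + cinnamon oats — total rises to 1138 (81 cm).
No other feasible combination exceeds 1138.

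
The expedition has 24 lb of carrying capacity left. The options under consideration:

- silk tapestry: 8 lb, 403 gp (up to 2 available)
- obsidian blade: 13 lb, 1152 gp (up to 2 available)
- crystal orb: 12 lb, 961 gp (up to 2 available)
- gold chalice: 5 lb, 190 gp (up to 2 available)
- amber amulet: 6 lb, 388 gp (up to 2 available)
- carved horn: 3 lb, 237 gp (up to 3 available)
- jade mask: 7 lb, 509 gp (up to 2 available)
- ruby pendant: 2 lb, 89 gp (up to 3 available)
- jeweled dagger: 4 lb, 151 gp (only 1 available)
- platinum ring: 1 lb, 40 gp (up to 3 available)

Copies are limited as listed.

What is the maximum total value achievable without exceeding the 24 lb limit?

1952

Taking obsidian blade + 3×carved horn + ruby pendant: 24 lb used, 1952 in value.
That's the maximum — no swap from here does better than 1952.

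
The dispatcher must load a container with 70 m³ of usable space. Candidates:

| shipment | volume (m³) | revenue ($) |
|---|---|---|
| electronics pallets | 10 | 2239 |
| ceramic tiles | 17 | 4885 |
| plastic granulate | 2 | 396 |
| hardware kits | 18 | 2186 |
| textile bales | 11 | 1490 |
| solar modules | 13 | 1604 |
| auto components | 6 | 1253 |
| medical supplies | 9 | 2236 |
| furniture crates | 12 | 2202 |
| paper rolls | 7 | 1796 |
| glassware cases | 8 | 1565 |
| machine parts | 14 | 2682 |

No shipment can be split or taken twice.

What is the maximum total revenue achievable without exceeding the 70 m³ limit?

16176

Greedy by ratio would take electronics pallets + ceramic tiles + plastic granulate + textile bales + auto components + medical supplies + paper rolls + glassware cases: 70 m³ used, total 15860.
Dropping plastic granulate and textile bales frees 13 m³; slotting in furniture crates (12 m³) lifts the total to 16176 at 69 m³.
Next best is electronics pallets + ceramic tiles + medical supplies + furniture crates + paper rolls + machine parts at 16040 (69 m³) — short by 136.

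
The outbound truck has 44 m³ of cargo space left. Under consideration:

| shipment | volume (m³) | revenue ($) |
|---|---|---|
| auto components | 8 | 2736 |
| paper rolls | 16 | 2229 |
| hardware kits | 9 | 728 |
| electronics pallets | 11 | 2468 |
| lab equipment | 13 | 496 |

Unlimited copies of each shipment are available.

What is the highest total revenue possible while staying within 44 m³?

Best packing: 5×auto components — 40 m³, 13680 total.
The spare 4 m³ is too small for any remaining shipment, and no exchange beats 13680.

13680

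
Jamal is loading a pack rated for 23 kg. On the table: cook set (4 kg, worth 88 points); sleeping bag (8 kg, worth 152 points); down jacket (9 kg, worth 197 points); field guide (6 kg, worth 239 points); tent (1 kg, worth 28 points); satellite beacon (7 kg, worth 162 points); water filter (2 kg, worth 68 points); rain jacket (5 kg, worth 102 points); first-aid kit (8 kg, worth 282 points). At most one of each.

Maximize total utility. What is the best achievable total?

751

A density-first pass picks cook set + field guide + tent + water filter + first-aid kit — 705 at 21 kg.
Replace cook set and tent with satellite beacon: the trade gains 46 net, giving 751 at 23 kg.
The closest alternative, field guide + tent + water filter + rain jacket + first-aid kit, reaches only 719.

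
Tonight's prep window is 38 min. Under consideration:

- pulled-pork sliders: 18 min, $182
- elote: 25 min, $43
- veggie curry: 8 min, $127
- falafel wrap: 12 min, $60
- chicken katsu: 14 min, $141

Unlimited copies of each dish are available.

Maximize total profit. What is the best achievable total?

A density-first pass picks 4×veggie curry — 508 at 32 min.
Dropping veggie curry frees 8 min; slotting in chicken katsu (14 min) lifts the total to 522 at 38 min.
No other feasible combination exceeds 522.

522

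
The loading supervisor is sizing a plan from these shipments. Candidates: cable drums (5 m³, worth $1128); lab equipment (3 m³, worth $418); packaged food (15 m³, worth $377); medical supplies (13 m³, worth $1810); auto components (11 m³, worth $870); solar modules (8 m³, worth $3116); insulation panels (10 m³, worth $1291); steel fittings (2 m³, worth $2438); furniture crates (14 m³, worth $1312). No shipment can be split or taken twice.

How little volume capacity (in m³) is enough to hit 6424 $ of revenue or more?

15

Minimise m³ subject to total revenue ≥ 6424.
Taking cable drums + solar modules + steel fittings gives 6682 (≥ 6424) for 15 m³.
Below 15 m³ the best achievable stays under 6424.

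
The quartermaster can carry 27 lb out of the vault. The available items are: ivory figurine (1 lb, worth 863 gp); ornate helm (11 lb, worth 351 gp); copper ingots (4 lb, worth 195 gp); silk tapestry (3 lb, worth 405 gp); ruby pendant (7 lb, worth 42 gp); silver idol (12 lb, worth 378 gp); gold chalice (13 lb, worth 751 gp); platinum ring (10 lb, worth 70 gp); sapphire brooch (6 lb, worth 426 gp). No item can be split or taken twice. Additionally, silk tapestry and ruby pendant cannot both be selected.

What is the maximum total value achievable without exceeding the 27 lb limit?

By value per lb: ivory figurine 863.00, silk tapestry 135.00, sapphire brooch 71.00 lead.
Taking ivory figurine + copper ingots + silk tapestry + gold chalice + sapphire brooch: 27 lb used, 2640 in value.

2640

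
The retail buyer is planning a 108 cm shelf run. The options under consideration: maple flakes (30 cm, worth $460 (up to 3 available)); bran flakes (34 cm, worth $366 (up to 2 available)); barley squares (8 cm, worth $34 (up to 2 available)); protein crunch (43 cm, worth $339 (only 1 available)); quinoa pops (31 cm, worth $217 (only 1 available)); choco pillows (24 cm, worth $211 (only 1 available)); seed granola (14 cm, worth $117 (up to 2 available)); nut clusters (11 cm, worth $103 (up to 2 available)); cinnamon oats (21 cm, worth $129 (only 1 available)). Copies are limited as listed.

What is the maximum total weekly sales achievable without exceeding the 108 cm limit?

1497

A density-first pass picks 3×maple flakes + nut clusters — 1483 at 101 cm.
The 11 cm tied up in nut clusters is better spent on seed granola — total rises to 1497 (104 cm).
Every other selection either busts 108 cm or exceeds an availability limit or fails to beat 1497.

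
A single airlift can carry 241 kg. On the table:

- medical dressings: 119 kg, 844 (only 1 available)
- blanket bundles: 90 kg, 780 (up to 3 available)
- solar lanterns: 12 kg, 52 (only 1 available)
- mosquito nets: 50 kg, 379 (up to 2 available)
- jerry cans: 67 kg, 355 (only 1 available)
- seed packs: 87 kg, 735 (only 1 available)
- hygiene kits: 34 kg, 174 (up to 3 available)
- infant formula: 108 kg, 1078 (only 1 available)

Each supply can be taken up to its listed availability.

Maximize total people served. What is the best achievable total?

2039

Taking the top-ratio supplies first gives blanket bundles + hygiene kits + infant formula for 2032 (232 kg).
The 90 kg tied up in blanket bundles is better spent on solar lanterns + seed packs — total rises to 2039 (241 kg).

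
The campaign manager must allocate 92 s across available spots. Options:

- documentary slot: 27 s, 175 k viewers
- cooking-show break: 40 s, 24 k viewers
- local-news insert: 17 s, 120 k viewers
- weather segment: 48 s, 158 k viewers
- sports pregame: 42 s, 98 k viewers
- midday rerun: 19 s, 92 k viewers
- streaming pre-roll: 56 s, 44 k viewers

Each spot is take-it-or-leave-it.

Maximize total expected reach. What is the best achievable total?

453

Ranking by ratio (expected reach/s): local-news insert 7.06, documentary slot 6.48, midday rerun 4.84.
Taking the top-ratio spots first gives documentary slot + local-news insert + midday rerun for 387 (63 s).
Dropping midday rerun frees 19 s; slotting in weather segment (48 s) lifts the total to 453 at 92 s.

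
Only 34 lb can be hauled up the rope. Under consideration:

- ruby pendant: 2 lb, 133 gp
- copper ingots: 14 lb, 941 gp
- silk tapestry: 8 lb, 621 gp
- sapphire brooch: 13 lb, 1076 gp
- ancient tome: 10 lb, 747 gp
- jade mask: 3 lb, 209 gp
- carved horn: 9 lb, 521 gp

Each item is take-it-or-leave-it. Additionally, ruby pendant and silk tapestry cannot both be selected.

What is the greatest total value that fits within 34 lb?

2653

Taking silk tapestry + sapphire brooch + ancient tome + jade mask: 34 lb used, 2653 in value.
An exhaustive check of the 128 subsets confirms 2653.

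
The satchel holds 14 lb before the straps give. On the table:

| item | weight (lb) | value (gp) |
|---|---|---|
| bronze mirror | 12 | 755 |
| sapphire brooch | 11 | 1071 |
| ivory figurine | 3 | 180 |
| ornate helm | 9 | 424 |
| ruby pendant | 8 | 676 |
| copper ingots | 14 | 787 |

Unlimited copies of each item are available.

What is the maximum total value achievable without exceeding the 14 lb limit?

Sapphire brooch + ivory figurine uses 14 of the 14 lb and totals 1251.
Nothing else within 14 lb beats 1251.

1251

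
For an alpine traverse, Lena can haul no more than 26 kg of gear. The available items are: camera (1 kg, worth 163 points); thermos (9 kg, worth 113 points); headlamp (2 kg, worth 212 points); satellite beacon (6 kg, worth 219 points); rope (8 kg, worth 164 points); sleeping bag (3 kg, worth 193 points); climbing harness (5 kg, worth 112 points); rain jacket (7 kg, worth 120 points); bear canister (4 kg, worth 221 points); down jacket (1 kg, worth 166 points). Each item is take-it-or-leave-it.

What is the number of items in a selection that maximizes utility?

7

Best achievable utility is 1338.
camera + headlamp + satellite beacon + rope + sleeping bag + bear canister + down jacket hits 1338 at 25 kg.
All optima have 7 items.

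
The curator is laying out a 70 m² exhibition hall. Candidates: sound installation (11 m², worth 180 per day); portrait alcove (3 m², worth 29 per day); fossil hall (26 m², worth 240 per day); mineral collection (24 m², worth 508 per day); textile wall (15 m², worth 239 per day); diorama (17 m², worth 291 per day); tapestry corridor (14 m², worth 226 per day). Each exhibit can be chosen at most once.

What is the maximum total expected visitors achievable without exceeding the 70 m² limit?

1264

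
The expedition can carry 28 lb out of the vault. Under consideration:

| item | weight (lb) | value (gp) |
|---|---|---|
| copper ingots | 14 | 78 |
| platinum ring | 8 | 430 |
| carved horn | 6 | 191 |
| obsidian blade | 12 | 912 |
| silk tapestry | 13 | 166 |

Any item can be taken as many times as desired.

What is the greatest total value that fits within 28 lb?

1824

Taking 2×obsidian blade: 24 lb used, 1824 in value.
The spare 4 lb is too small for any remaining item, and no exchange beats 1824.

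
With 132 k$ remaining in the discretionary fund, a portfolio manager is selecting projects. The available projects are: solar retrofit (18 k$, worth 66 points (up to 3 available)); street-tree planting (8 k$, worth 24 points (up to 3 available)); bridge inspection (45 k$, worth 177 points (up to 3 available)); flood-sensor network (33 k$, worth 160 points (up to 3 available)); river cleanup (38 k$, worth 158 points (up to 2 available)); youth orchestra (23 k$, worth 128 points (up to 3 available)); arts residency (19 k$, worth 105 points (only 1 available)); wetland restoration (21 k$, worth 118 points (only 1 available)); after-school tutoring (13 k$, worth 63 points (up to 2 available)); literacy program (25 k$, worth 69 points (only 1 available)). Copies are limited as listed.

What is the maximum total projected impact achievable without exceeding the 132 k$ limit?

702

By projected impact per k$: wetland restoration 5.62, youth orchestra 5.57, arts residency 5.53, flood-sensor network 4.85 lead.
A density-first pass picks street-tree planting + 3×youth orchestra + arts residency + wetland restoration + after-school tutoring — 694 at 130 k$.
Dropping street-tree planting and youth orchestra frees 31 k$; slotting in flood-sensor network (33 k$) lifts the total to 702 at 132 k$.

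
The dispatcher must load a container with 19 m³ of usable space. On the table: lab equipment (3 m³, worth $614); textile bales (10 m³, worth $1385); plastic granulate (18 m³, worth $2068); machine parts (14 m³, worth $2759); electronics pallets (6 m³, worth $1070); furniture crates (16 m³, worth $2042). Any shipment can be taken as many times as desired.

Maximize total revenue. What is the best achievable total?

By revenue per m³: lab equipment 204.67, machine parts 197.07, electronics pallets 178.33 lead.
6×lab equipment uses 18 of the 19 m³ and totals 3684.

3684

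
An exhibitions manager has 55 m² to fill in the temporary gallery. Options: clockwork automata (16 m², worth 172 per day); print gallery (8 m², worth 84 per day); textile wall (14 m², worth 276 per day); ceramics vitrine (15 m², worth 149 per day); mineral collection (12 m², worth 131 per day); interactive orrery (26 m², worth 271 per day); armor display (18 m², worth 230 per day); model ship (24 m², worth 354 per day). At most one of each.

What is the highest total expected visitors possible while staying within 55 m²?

802

A density-first pass picks textile wall + mineral collection + model ship — 761 at 50 m².
The 12 m² tied up in mineral collection is better spent on clockwork automata — total rises to 802 (54 m²).
Next best is textile wall + ceramics vitrine + model ship at 779 (53 m²) — short by 23.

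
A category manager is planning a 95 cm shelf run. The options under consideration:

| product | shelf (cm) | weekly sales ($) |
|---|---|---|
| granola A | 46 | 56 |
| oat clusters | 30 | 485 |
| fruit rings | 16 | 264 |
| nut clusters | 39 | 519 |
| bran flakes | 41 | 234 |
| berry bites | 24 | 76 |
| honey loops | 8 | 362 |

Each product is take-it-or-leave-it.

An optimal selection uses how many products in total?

The maximum weekly sales within 95 cm is 1630.
One optimal bundle: oat clusters + fruit rings + nut clusters + honey loops (93 cm).
Any selection reaching 1630 contains exactly 4 products.

4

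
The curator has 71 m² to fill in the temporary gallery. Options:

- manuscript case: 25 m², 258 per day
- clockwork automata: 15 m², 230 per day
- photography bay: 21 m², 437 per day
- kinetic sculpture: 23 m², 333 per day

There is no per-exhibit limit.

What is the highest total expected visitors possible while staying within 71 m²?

Taking 3×photography bay: 63 m² used, 1311 in expected visitors.
The spare 8 m² is too small for any remaining exhibit, and no exchange beats 1311.

1311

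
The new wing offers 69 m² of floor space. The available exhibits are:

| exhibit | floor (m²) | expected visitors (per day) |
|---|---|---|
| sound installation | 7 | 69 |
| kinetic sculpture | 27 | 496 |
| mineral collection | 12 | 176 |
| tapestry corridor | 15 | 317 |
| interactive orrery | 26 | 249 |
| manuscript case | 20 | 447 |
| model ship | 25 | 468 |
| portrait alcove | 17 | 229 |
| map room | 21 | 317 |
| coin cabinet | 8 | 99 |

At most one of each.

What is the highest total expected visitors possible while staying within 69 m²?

1331

Ranking by ratio (expected visitors/m²): manuscript case 22.35, tapestry corridor 21.13, model ship 18.72.
The ratio ordering already packs tightly: tapestry corridor + manuscript case + model ship + coin cabinet, 68 m², 1331.
Every other selection either busts 69 m² or fails to beat 1331.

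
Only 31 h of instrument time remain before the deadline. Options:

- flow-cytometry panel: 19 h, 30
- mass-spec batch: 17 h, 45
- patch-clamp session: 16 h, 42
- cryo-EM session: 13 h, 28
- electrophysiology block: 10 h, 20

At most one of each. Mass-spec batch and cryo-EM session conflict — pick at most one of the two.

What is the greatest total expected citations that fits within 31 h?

70

Taking patch-clamp session + cryo-EM session: 29 h used, 70 in expected citations.
Runner-up mass-spec batch + electrophysiology block tops out at 65.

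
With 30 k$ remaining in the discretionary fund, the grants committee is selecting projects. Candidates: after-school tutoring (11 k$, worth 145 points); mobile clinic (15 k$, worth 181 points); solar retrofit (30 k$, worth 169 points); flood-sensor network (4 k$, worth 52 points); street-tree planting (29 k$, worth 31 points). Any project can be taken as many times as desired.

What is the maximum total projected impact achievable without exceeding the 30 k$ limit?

Density check — after-school tutoring 13.18, flood-sensor network 13.00, mobile clinic 12.07 are the best per k$.
Taking 2×after-school tutoring + 2×flood-sensor network: 30 k$ used, 394 in projected impact.
Nothing else within 30 k$ beats 394.

394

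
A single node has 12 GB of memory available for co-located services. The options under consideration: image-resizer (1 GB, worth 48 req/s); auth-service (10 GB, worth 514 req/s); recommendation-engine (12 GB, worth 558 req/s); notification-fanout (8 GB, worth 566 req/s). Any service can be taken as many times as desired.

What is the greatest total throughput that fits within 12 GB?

758

The ratio ordering already packs tightly: 4×image-resizer + notification-fanout, 12 GB, 758.
Every other selection either busts 12 GB or fails to beat 758.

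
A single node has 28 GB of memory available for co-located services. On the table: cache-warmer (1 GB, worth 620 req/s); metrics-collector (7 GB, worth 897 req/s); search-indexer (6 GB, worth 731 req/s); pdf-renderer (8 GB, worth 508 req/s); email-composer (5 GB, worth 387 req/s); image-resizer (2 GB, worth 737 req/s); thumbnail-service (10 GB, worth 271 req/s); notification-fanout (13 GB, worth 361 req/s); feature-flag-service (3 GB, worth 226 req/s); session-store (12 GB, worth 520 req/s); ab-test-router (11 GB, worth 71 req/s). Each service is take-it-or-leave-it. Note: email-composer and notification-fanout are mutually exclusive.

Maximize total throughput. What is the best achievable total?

The ratio heuristic lands on cache-warmer + metrics-collector + search-indexer + email-composer + image-resizer + feature-flag-service (3598) but leaves 4 GB idle.
Dropping email-composer frees 5 GB; slotting in pdf-renderer (8 GB) lifts the total to 3719 at 27 GB.
Runner-up cache-warmer + metrics-collector + search-indexer + email-composer + image-resizer + feature-flag-service tops out at 3598.

3719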